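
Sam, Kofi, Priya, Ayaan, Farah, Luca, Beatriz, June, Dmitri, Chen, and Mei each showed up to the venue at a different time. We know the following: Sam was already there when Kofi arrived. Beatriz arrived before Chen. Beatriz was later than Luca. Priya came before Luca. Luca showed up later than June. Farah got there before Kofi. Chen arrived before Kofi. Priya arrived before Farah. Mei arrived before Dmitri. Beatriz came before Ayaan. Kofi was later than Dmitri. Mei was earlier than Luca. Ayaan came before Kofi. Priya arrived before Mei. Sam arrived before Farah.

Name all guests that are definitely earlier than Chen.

Directly stated before Chen: Beatriz.
June reaches Chen via June → Luca → Beatriz → Chen.
Luca reaches Chen via Luca → Beatriz → Chen.
Mei reaches Chen via Mei → Luca → Beatriz → Chen.
Likewise Priya reaches Chen by chaining the stated constraints.
No chain forces Farah (or any of the others) ahead of Chen.

Beatriz, June, Luca, Mei, Priya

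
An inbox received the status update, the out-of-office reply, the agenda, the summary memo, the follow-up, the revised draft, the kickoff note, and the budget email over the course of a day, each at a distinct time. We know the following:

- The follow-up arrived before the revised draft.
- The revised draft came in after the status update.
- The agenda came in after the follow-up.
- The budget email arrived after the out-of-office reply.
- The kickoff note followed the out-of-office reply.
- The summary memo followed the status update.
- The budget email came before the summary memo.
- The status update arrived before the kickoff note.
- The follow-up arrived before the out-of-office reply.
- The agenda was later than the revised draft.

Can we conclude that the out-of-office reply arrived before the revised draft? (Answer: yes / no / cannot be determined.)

No chain of stated constraints runs from the out-of-office reply to the revised draft, and none runs from the revised draft to the out-of-office reply either.
So the relative order of the out-of-office reply and the revised draft is not fixed by the given facts.

cannot be determined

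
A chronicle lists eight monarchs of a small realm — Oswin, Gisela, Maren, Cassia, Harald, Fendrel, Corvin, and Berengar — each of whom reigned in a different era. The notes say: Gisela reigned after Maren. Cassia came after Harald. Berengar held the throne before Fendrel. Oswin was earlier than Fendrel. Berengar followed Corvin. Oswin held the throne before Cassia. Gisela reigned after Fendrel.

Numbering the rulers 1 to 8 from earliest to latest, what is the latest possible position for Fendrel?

Fendrel must come before Gisela — 1 ruler forced after them.
Everything else can be placed before Fendrel in some valid order, so Fendrel can sit as late as position 8 − 1 = 7.

7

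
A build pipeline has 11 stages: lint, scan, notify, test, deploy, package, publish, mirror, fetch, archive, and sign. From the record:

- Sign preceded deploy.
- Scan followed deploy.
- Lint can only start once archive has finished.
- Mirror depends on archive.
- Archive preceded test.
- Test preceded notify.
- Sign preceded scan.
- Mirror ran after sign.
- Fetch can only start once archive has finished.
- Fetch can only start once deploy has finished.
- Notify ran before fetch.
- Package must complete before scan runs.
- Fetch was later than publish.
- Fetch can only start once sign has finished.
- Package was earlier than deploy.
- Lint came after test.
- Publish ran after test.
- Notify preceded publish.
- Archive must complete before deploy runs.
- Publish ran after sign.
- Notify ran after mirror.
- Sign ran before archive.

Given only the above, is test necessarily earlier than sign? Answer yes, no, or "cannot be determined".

no

Tracing the constraints gives sign → archive → test, so sign must come before test.
That means test cannot be before sign.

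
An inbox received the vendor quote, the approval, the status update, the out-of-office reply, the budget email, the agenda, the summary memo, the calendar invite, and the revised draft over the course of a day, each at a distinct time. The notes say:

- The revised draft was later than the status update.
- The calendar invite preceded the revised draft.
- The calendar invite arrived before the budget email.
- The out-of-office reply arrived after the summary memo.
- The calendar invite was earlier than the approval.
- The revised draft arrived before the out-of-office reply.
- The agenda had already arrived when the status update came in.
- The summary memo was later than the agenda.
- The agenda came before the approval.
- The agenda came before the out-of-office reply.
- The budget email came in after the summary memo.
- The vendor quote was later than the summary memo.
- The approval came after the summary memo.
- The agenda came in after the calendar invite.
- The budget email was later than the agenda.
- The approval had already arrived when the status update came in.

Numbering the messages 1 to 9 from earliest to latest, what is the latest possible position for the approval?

The approval must come before the out-of-office reply, the revised draft, and the status update — 3 messages forced after it.
Everything else can be placed before the approval in some valid order, so the approval can sit as late as position 9 − 3 = 6.

6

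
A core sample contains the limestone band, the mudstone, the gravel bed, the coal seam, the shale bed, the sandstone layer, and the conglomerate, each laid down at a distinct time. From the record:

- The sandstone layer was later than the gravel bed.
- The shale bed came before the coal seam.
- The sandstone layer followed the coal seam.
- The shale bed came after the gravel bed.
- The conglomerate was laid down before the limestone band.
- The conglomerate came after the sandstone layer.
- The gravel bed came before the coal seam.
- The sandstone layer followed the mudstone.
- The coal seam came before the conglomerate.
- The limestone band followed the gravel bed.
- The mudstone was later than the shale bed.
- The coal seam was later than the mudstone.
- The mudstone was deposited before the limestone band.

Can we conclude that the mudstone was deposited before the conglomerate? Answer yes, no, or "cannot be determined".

Chain the constraints: the mudstone → the coal seam → the conglomerate. Each link is directly stated, so the mudstone comes before the conglomerate.

yes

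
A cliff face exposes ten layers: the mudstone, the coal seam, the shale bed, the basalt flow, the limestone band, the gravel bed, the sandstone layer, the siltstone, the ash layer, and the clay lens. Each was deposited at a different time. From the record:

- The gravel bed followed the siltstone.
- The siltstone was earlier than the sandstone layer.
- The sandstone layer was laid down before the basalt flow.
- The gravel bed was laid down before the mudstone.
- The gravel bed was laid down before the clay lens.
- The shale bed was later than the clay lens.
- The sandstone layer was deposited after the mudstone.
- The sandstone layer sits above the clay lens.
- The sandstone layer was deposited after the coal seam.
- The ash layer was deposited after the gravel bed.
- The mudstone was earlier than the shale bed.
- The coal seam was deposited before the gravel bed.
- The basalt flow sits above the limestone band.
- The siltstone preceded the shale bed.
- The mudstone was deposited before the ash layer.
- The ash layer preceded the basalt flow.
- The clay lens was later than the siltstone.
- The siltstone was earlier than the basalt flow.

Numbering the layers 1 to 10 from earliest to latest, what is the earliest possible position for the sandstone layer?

The clay lens, the coal seam, the gravel bed, the mudstone, and the siltstone must all come before the sandstone layer — 5 forced predecessors.
Nothing else is forced ahead of the sandstone layer, so its earliest slot is position 5 + 1 = 6.

6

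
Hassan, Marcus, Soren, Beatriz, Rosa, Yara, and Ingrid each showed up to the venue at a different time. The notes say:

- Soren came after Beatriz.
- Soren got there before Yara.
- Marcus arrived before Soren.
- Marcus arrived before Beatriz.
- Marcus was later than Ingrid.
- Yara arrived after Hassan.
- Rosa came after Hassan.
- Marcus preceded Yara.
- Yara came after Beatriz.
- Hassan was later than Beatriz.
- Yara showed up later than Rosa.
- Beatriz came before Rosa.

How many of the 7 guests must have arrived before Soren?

3

Directly stated before Soren: Beatriz and Marcus.
Ingrid reaches Soren via Ingrid → Marcus → Soren.
No chain forces Hassan (or any of the others) ahead of Soren.
That's Beatriz, Ingrid, and Marcus — 3 in all.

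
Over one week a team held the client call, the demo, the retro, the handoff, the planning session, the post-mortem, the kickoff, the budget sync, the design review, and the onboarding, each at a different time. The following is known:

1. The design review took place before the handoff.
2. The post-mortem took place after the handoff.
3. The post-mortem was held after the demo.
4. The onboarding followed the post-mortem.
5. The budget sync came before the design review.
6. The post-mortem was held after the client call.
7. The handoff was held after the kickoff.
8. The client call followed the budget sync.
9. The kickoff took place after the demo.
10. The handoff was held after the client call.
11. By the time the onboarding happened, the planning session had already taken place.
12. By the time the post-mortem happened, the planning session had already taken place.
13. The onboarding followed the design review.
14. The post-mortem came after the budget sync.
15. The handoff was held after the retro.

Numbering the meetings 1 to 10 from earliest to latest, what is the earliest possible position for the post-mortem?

The budget sync, the client call, the demo, the design review, the handoff, the kickoff, the planning session, and the retro must all come before the post-mortem — 8 forced predecessors.
Nothing else is forced ahead of the post-mortem, so its earliest slot is position 8 + 1 = 9.

9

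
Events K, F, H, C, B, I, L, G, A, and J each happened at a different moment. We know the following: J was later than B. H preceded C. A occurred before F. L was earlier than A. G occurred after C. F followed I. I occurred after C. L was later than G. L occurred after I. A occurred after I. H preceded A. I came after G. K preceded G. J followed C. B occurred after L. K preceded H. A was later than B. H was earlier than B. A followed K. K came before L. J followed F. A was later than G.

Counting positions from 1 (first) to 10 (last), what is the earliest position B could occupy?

7

C, G, H, I, K, and L must all come before B — 6 forced predecessors.
Nothing else is forced ahead of B, so its earliest slot is position 6 + 1 = 7.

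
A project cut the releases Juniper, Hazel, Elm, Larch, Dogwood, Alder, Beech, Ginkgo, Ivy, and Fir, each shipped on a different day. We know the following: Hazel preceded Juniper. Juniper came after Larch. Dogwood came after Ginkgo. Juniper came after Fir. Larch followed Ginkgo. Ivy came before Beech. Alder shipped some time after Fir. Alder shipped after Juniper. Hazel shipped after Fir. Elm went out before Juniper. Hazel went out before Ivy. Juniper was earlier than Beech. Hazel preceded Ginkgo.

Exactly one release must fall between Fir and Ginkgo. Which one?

Hazel

Tracing the constraints gives Fir → Hazel → Ginkgo, so Hazel sits after Fir and before Ginkgo.
No other release is forced both after Fir and before Ginkgo.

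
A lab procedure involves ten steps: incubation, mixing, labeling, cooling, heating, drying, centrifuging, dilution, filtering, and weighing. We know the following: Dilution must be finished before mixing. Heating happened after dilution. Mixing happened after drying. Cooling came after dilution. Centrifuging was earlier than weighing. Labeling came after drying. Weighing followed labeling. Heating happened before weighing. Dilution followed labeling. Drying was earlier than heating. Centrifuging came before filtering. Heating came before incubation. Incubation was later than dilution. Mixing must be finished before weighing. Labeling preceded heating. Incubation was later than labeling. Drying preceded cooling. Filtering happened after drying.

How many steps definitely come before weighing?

Directly stated before weighing: centrifuging, heating, labeling, and mixing.
Dilution reaches weighing via dilution → mixing → weighing.
Drying reaches weighing via drying → mixing → weighing.
No chain forces incubation (or any of the others) ahead of weighing.
That's centrifuging, dilution, drying, heating, labeling, and mixing — 6 in all.

6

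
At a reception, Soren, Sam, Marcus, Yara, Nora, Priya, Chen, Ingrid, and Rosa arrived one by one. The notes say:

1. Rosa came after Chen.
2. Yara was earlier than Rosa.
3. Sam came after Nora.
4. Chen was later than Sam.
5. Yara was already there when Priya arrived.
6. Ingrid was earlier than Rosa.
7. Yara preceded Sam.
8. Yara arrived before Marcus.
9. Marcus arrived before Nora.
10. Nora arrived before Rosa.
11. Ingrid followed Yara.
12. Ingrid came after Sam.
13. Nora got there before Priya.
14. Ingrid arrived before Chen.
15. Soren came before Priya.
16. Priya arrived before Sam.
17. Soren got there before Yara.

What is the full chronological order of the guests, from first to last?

The constraints fix every adjacent pair, so only one ordering works:
Soren → Yara → Marcus → Nora → Priya → Sam → Ingrid → Chen → Rosa.

Soren, Yara, Marcus, Nora, Priya, Sam, Ingrid, Chen, Rosa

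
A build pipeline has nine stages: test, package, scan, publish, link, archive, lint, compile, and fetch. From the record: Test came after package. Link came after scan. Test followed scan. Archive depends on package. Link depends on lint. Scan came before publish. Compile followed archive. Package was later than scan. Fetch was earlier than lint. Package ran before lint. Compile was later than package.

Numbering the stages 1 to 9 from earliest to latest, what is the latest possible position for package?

Package must come before archive, compile, link, lint, and test — 5 stages forced after it.
Everything else can be placed before package in some valid order, so package can sit as late as position 9 − 5 = 4.

4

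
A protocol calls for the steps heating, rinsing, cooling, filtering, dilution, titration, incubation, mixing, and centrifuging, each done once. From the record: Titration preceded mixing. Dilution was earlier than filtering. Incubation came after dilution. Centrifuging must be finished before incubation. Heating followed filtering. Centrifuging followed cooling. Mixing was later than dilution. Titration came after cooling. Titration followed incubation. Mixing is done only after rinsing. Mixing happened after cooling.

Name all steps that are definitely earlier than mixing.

Directly stated before mixing: cooling, dilution, rinsing, and titration.
Centrifuging reaches mixing via centrifuging → incubation → titration → mixing.
Incubation reaches mixing via incubation → titration → mixing.

centrifuging, cooling, dilution, incubation, rinsing, titration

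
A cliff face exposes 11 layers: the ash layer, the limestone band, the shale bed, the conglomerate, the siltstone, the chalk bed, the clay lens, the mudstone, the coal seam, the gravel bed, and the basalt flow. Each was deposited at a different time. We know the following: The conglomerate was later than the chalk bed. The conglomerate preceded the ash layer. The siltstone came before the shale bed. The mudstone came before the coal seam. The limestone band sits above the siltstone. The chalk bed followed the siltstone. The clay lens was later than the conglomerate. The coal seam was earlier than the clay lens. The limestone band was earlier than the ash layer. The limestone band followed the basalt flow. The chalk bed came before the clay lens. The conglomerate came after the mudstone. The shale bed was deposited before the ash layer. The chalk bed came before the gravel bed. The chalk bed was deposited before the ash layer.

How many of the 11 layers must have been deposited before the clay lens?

5

Directly stated before the clay lens: the chalk bed, the coal seam, and the conglomerate.
The mudstone reaches the clay lens via the mudstone → the coal seam → the clay lens.
The siltstone reaches the clay lens via the siltstone → the chalk bed → the clay lens.
No chain forces the basalt flow (or any of the others) ahead of the clay lens.
That's the chalk bed, the coal seam, the conglomerate, the mudstone, and the siltstone — 5 in all.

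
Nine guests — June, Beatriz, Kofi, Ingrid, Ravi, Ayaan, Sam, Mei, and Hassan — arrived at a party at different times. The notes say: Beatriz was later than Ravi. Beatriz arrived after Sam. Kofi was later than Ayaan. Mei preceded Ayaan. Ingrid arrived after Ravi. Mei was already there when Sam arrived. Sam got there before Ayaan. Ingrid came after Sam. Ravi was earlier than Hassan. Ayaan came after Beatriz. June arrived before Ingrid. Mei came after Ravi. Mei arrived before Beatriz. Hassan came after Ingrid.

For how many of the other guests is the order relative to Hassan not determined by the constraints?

3

Forced before Hassan: Ingrid, June, Mei, Ravi, and Sam.
That leaves Ayaan, Beatriz, and Kofi with no forced order relative to Hassan — 3.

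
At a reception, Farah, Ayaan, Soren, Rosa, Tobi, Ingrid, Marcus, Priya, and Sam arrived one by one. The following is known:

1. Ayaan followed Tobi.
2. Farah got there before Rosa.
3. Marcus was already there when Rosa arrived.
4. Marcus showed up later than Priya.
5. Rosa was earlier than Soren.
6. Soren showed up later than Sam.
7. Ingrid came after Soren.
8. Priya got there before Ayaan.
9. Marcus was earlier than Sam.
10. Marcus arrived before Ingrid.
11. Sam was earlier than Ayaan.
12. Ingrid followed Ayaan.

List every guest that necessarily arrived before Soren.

Farah, Marcus, Priya, Rosa, Sam

Directly stated before Soren: Rosa and Sam.
Farah reaches Soren via Farah → Rosa → Soren.
Marcus reaches Soren via Marcus → Rosa → Soren.
Priya reaches Soren via Priya → Marcus → Rosa → Soren.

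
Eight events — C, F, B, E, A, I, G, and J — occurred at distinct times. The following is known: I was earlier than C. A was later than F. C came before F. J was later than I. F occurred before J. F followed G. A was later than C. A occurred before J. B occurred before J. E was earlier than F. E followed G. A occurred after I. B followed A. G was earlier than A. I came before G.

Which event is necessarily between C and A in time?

Tracing the constraints gives C → F → A, so F sits after C and before A.
No other event is forced both after C and before A.

F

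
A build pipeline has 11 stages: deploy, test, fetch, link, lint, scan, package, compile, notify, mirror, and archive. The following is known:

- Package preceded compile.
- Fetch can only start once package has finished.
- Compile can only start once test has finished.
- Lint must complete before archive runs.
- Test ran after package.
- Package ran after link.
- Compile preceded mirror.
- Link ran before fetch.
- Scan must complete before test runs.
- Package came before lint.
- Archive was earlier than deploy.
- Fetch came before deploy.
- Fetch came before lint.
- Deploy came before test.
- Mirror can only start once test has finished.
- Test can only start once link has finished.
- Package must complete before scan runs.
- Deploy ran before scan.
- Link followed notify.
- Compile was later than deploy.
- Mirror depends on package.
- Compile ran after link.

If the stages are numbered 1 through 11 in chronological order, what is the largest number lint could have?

5

Lint must come before archive, compile, deploy, mirror, scan, and test — 6 stages forced after it.
Everything else can be placed before lint in some valid order, so lint can sit as late as position 11 − 6 = 5.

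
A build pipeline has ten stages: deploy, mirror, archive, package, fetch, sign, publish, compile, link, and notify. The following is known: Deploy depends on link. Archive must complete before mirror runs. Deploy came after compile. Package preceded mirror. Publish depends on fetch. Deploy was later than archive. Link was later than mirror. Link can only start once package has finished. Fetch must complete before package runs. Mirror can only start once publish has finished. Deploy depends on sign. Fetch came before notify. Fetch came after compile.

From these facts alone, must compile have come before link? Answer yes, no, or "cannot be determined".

yes

Chain the constraints: compile → fetch → package → link. Each link is directly stated, so compile comes before link.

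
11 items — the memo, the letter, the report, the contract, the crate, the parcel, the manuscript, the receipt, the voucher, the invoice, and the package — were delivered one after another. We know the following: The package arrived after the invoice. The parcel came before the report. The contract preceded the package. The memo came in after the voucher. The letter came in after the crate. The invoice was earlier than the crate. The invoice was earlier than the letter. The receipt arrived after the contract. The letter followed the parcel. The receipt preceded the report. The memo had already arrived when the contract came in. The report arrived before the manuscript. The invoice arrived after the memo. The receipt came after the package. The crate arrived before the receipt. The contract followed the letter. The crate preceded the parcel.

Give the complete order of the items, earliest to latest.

The constraints fix every adjacent pair, so only one ordering works:
the voucher → the memo → the invoice → the crate → the parcel → the letter → the contract → the package → the receipt → the report → the manuscript.

the voucher, the memo, the invoice, the crate, the parcel, the letter, the contract, the package, the receipt, the report, the manuscript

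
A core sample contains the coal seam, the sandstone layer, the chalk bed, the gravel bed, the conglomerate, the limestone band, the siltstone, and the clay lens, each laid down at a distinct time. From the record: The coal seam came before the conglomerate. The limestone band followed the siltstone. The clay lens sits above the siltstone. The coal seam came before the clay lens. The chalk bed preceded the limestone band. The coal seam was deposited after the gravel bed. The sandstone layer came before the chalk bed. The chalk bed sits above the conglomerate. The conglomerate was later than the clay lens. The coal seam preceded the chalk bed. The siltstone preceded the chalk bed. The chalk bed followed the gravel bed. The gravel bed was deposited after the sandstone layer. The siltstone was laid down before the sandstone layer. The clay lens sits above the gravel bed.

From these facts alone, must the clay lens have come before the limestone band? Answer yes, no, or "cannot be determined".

Chain the constraints: the clay lens → the conglomerate → the chalk bed → the limestone band. Each link is directly stated, so the clay lens comes before the limestone band.

yes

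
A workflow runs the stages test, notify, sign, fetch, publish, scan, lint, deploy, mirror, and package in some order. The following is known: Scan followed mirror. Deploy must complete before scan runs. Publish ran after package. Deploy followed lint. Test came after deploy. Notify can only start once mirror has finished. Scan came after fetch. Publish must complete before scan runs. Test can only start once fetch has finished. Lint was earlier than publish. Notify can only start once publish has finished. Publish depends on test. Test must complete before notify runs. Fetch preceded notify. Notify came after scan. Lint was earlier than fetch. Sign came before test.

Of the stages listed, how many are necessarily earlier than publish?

Directly stated before publish: lint, package, and test.
Deploy reaches publish via deploy → test → publish.
Fetch reaches publish via fetch → test → publish.
Sign reaches publish via sign → test → publish.
No chain forces mirror (or any of the others) ahead of publish.
That's deploy, fetch, lint, package, sign, and test — 6 in all.

6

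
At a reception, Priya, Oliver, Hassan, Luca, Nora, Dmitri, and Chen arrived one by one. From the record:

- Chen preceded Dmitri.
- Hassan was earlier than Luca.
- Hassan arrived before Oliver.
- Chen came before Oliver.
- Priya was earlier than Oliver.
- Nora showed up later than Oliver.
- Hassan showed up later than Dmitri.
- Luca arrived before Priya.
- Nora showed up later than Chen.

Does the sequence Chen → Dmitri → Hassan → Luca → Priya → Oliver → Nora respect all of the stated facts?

Check each stated constraint against the proposed order — e.g. Chen is ahead of Oliver; Chen is ahead of Nora. Every pair is in the required order; nothing is violated.

yes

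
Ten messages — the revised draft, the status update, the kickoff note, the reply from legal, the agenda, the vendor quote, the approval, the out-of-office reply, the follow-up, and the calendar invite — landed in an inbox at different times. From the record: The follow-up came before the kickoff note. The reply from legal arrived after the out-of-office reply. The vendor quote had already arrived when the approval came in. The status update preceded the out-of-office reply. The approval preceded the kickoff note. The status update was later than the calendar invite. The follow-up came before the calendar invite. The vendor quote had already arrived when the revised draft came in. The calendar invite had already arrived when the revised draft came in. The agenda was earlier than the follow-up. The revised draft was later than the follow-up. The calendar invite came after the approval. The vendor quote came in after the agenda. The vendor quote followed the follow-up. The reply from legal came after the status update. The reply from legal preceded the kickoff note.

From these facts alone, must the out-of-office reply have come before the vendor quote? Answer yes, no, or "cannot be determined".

Tracing the constraints gives the vendor quote → the approval → the calendar invite → the status update → the out-of-office reply, so the vendor quote must come before the out-of-office reply.
That means the out-of-office reply cannot be before the vendor quote.

no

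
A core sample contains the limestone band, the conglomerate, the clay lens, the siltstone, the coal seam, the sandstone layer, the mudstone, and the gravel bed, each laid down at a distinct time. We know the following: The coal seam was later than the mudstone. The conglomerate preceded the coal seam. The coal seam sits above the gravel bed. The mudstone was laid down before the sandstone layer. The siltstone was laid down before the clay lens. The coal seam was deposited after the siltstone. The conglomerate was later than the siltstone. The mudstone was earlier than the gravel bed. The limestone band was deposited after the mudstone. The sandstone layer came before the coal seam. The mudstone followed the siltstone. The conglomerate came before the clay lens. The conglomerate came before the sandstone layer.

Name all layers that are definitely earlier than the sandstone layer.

the conglomerate, the mudstone, the siltstone

Directly stated before the sandstone layer: the conglomerate and the mudstone.
The siltstone reaches the sandstone layer via the siltstone → the conglomerate → the sandstone layer.
No chain forces the limestone band (or any of the others) ahead of the sandstone layer.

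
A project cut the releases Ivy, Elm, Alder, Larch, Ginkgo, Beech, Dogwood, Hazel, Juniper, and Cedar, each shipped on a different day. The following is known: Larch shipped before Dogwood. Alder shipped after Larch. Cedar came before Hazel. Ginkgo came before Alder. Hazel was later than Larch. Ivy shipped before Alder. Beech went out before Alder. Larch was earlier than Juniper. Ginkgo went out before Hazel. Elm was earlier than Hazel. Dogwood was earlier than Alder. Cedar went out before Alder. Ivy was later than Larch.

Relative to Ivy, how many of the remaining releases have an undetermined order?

Forced before Ivy: Larch; forced after Ivy: Alder.
That leaves Beech, Cedar, Dogwood, Elm, Ginkgo, Hazel, and Juniper with no forced order relative to Ivy — 7.

7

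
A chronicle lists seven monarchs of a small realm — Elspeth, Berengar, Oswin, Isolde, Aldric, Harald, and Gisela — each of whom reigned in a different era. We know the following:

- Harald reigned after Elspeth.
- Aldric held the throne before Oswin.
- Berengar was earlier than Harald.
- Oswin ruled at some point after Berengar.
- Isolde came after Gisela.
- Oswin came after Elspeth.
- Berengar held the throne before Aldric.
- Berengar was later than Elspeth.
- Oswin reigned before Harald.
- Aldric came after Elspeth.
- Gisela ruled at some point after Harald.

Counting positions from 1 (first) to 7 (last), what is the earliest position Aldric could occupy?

3

Berengar and Elspeth must both come before Aldric — 2 forced predecessors.
Nothing else is forced ahead of Aldric, so their earliest slot is position 2 + 1 = 3.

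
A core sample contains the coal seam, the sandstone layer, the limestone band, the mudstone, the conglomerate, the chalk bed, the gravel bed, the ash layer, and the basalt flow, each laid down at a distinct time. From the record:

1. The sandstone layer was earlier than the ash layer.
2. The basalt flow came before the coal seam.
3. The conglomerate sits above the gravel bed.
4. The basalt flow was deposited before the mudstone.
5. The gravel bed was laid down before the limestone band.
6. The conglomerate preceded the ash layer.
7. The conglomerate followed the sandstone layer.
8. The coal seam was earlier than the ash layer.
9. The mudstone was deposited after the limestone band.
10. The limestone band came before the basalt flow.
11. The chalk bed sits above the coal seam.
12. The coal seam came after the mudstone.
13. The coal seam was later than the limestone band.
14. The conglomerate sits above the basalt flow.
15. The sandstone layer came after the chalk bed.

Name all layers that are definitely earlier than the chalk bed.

the basalt flow, the coal seam, the gravel bed, the limestone band, the mudstone

Directly stated before the chalk bed: the coal seam.
The basalt flow reaches the chalk bed via the basalt flow → the coal seam → the chalk bed.
The gravel bed reaches the chalk bed via the gravel bed → the limestone band → the coal seam → the chalk bed.
The limestone band reaches the chalk bed via the limestone band → the coal seam → the chalk bed.
Likewise the mudstone reaches the chalk bed by chaining the stated constraints.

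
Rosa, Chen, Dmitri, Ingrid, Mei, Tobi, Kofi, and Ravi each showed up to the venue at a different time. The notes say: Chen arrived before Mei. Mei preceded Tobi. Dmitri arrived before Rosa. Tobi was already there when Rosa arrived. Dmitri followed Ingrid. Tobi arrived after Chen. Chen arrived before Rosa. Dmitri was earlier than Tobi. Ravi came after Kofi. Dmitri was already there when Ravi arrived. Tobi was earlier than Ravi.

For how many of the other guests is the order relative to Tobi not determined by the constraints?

Forced before Tobi: Chen, Dmitri, Ingrid, and Mei; forced after Tobi: Ravi and Rosa.
That leaves Kofi with no forced order relative to Tobi — 1.

1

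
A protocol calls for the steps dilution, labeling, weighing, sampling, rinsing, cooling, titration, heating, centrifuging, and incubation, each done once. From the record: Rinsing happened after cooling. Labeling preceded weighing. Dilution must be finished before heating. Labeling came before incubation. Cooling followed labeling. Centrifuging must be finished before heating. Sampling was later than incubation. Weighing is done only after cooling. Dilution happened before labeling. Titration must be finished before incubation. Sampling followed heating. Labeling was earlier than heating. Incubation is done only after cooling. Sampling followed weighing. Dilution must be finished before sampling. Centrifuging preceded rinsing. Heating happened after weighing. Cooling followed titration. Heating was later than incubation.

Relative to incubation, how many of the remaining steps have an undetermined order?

3

Forced before incubation: cooling, dilution, labeling, and titration; forced after incubation: heating and sampling.
That leaves centrifuging, rinsing, and weighing with no forced order relative to incubation — 3.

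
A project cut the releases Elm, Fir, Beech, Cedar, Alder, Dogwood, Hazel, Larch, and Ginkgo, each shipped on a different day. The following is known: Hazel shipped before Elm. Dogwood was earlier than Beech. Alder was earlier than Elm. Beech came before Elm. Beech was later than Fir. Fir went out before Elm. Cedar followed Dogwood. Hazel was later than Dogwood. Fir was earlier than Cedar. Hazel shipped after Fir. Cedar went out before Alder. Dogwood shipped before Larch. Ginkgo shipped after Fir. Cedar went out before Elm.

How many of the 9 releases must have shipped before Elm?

6

Directly stated before Elm: Alder, Beech, Cedar, Fir, and Hazel.
Dogwood reaches Elm via Dogwood → Cedar → Elm.
That's Alder, Beech, Cedar, Dogwood, Fir, and Hazel — 6 in all.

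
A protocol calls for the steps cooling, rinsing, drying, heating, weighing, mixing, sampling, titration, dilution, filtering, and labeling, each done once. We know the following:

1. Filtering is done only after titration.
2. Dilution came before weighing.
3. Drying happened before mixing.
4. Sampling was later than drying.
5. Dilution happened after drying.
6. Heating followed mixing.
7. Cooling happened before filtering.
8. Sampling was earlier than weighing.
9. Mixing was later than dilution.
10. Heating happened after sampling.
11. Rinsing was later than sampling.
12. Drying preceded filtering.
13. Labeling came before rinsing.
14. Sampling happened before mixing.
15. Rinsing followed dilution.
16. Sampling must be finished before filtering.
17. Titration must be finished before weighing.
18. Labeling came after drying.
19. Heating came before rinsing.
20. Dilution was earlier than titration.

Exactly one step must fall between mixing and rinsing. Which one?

heating

Tracing the constraints gives mixing → heating → rinsing, so heating sits after mixing and before rinsing.
No other step is forced both after mixing and before rinsing.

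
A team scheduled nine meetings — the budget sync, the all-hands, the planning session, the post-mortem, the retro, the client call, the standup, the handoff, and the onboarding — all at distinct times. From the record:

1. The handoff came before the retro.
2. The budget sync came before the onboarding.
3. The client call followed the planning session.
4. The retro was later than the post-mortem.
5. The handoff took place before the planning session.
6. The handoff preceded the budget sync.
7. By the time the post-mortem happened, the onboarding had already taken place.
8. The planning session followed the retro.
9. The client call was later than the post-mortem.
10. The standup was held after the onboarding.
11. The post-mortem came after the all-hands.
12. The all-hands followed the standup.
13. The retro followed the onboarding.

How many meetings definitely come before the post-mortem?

5

Directly stated before the post-mortem: the all-hands and the onboarding.
The budget sync reaches the post-mortem via the budget sync → the onboarding → the post-mortem.
The handoff reaches the post-mortem via the handoff → the budget sync → the onboarding → the post-mortem.
The standup reaches the post-mortem via the standup → the all-hands → the post-mortem.
No chain forces the planning session (or any of the others) ahead of the post-mortem.
That's the all-hands, the budget sync, the handoff, the onboarding, and the standup — 5 in all.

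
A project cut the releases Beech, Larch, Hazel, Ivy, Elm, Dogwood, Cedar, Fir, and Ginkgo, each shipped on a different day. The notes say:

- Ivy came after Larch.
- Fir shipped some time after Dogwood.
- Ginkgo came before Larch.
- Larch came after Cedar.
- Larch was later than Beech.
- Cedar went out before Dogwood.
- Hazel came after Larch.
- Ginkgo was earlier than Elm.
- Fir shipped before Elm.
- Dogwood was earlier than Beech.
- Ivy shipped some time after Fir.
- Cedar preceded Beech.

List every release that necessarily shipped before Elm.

Cedar, Dogwood, Fir, Ginkgo

Directly stated before Elm: Fir and Ginkgo.
Cedar reaches Elm via Cedar → Dogwood → Fir → Elm.
Dogwood reaches Elm via Dogwood → Fir → Elm.
No chain forces Larch (or any of the others) ahead of Elm.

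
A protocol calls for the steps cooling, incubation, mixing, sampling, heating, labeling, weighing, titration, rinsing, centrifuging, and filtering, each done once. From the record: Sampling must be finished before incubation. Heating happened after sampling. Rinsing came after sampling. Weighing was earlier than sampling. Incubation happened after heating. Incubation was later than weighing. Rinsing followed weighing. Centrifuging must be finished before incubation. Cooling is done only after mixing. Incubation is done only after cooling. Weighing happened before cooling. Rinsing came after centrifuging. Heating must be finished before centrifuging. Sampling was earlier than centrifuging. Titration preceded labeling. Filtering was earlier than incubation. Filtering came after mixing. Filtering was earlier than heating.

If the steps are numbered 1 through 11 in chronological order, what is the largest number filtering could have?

Filtering must come before centrifuging, heating, incubation, and rinsing — 4 steps forced after it.
Everything else can be placed before filtering in some valid order, so filtering can sit as late as position 11 − 4 = 7.

7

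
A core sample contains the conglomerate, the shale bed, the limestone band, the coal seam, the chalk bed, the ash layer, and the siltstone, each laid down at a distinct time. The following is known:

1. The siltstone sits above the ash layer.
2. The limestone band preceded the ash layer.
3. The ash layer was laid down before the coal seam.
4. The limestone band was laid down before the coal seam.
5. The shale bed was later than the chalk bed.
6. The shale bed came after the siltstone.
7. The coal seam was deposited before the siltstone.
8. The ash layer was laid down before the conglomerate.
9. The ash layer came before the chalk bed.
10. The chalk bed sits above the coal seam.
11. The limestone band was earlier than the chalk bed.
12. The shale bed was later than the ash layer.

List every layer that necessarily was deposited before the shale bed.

Directly stated before the shale bed: the ash layer, the chalk bed, and the siltstone.
The coal seam reaches the shale bed via the coal seam → the siltstone → the shale bed.
The limestone band reaches the shale bed via the limestone band → the ash layer → the shale bed.

the ash layer, the chalk bed, the coal seam, the limestone band, the siltstone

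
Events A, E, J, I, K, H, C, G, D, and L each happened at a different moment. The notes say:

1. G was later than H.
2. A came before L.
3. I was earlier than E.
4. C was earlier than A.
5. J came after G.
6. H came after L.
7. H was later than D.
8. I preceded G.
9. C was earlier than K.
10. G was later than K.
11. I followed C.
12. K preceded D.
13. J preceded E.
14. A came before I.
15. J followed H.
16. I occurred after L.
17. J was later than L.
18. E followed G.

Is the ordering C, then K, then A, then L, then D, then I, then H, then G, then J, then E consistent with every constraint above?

yes

Check each stated constraint against the proposed order — e.g. L is ahead of J; K is ahead of G. Every pair is in the required order; nothing is violated.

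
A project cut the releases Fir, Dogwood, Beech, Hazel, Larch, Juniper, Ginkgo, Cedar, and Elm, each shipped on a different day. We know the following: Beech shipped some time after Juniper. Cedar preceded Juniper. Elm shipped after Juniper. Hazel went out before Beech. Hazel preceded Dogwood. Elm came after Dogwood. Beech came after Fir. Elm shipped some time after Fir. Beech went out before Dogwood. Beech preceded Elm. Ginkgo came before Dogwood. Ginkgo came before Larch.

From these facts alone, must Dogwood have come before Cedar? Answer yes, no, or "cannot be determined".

Tracing the constraints gives Cedar → Juniper → Beech → Dogwood, so Cedar must come before Dogwood.
That means Dogwood cannot be before Cedar.

no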